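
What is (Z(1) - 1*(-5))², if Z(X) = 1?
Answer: 36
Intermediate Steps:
(Z(1) - 1*(-5))² = (1 - 1*(-5))² = (1 + 5)² = 6² = 36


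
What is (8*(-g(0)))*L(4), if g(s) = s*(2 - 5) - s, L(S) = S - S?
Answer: 0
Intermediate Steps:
L(S) = 0
g(s) = -4*s (g(s) = s*(-3) - s = -3*s - s = -4*s)
(8*(-g(0)))*L(4) = (8*(-(-4)*0))*0 = (8*(-1*0))*0 = (8*0)*0 = 0*0 = 0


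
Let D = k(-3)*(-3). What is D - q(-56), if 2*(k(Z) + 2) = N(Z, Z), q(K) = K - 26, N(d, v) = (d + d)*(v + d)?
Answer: 34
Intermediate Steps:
N(d, v) = 2*d*(d + v) (N(d, v) = (2*d)*(d + v) = 2*d*(d + v))
q(K) = -26 + K
k(Z) = -2 + 2*Z² (k(Z) = -2 + (2*Z*(Z + Z))/2 = -2 + (2*Z*(2*Z))/2 = -2 + (4*Z²)/2 = -2 + 2*Z²)
D = -48 (D = (-2 + 2*(-3)²)*(-3) = (-2 + 2*9)*(-3) = (-2 + 18)*(-3) = 16*(-3) = -48)
D - q(-56) = -48 - (-26 - 56) = -48 - 1*(-82) = -48 + 82 = 34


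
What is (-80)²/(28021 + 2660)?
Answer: 6400/30681 ≈ 0.20860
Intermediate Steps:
(-80)²/(28021 + 2660) = 6400/30681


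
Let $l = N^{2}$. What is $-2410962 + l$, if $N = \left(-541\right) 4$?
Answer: $2271934$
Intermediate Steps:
$N = -2164$
$l = 4682896$ ($l = \left(-2164\right)^{2} = 4682896$)
$-2410962 + l = -2410962 + 4682896 = 2271934$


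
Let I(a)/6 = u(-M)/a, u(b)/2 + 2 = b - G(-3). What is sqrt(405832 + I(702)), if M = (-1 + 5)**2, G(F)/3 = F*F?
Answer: sqrt(68585478)/13 ≈ 637.05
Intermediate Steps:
G(F) = 3*F**2 (G(F) = 3*(F*F) = 3*F**2)
M = 16 (M = 4**2 = 16)
u(b) = -58 + 2*b (u(b) = -4 + 2*(b - 3*(-3)**2) = -4 + 2*(b - 3*9) = -4 + 2*(b - 1*27) = -4 + 2*(b - 27) = -4 + 2*(-27 + b) = -4 + (-54 + 2*b) = -58 + 2*b)
I(a) = -540/a (I(a) = 6*((-58 + 2*(-1*16))/a) = 6*((-58 + 2*(-16))/a) = 6*((-58 - 32)/a) = 6*(-90/a) = -540/a)
sqrt(405832 + I(702)) = sqrt(405832 - 540/702) = sqrt(405832 - 540*1/702) = sqrt(405832 - 10/13) = sqrt(5275806/13) = sqrt(68585478)/13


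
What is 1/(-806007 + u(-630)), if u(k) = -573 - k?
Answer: -1/805950 ≈ -1.2408e-6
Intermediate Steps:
1/(-806007 + u(-630)) = 1/(-806007 + (-573 - 1*(-630))) = 1/(-806007 + (-573 + 630)) = 1/(-806007 + 57) = 1/(-805950) = -1/805950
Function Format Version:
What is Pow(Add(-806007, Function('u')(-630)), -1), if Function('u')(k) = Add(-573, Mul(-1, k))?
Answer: Rational(-1, 805950) ≈ -1.2408e-6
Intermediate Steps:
Pow(Add(-806007, Function('u')(-630)), -1) = Pow(Add(-806007, Add(-573, Mul(-1, -630))), -1) = Pow(Add(-806007, Add(-573, 630)), -1) = Pow(Add(-806007, 57), -1) = Pow(-805950, -1) = Rational(-1, 805950)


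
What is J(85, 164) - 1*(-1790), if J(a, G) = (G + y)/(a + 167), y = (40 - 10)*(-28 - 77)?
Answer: 224047/126 ≈ 1778.2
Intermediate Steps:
y = -3150 (y = 30*(-105) = -3150)
J(a, G) = (-3150 + G)/(167 + a) (J(a, G) = (G - 3150)/(a + 167) = (-3150 + G)/(167 + a))
J(85, 164) - 1*(-1790) = (-3150 + 164)/(167 + 85) - 1*(-1790) = -2986/252 + 1790 = (1/252)*(-2986) + 1790 = -1493/126 + 1790 = 224047/126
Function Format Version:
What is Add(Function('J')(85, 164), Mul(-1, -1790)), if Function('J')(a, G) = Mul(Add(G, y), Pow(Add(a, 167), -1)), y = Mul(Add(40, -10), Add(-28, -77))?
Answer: Rational(224047, 126) ≈ 1778.2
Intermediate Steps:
y = -3150 (y = Mul(30, -105) = -3150)
Function('J')(a, G) = Mul(Pow(Add(167, a), -1), Add(-3150, G)) (Function('J')(a, G) = Mul(Add(G, -3150), Pow(Add(a, 167), -1)) = Mul(Add(-3150, G), Pow(Add(167, a), -1)) = Mul(Pow(Add(167, a), -1), Add(-3150, G)))
Add(Function('J')(85, 164), Mul(-1, -1790)) = Add(Mul(Pow(Add(167, 85), -1), Add(-3150, 164)), Mul(-1, -1790)) = Add(Mul(Pow(252, -1), -2986), 1790) = Add(Mul(Rational(1, 252), -2986), 1790) = Add(Rational(-1493, 126), 1790) = Rational(224047, 126)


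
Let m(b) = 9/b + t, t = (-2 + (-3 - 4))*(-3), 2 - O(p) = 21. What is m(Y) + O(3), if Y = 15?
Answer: 43/5 ≈ 8.6000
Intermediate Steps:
O(p) = -19 (O(p) = 2 - 1*21 = 2 - 21 = -19)
t = 27 (t = (-2 - 7)*(-3) = -9*(-3) = 27)
m(b) = 27 + 9/b (m(b) = 9/b + 27 = 27 + 9/b)
m(Y) + O(3) = (27 + 9/15) - 19 = (27 + 9*(1/15)) - 19 = (27 + ⅗) - 19 = 138/5 - 19 = 43/5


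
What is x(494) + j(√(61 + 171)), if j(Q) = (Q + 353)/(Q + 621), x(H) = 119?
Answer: 46082652/385409 + 536*√58/385409 ≈ 119.58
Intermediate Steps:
j(Q) = (353 + Q)/(621 + Q)
x(494) + j(√(61 + 171)) = 119 + (353 + √(61 + 171))/(621 + √(61 + 171)) = 119 + (353 + √232)/(621 + √232) = 119 + (353 + 2*√58)/(621 + 2*√58)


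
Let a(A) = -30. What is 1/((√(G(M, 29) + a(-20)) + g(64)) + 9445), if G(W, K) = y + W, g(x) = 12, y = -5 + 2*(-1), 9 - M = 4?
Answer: 9457/89434881 - 4*I*√2/89434881 ≈ 0.00010574 - 6.3251e-8*I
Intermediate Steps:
M = 5 (M = 9 - 1*4 = 9 - 4 = 5)
y = -7 (y = -5 - 2 = -7)
G(W, K) = -7 + W
1/((√(G(M, 29) + a(-20)) + g(64)) + 9445) = 1/((√((-7 + 5) - 30) + 12) + 9445) = 1/((√(-2 - 30) + 12) + 9445) = 1/((√(-32) + 12) + 9445) = 1/((4*I*√2 + 12) + 9445) = 1/((12 + 4*I*√2) + 9445) = 1/(9457 + 4*I*√2)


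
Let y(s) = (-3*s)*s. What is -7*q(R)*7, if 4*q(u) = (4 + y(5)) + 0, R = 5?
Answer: 3479/4 ≈ 869.75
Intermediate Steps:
y(s) = -3*s**2
q(u) = -71/4 (q(u) = ((4 - 3*5**2) + 0)/4 = ((4 - 3*25) + 0)/4 = ((4 - 75) + 0)/4 = (-71 + 0)/4 = (1/4)*(-71) = -71/4)
-7*q(R)*7 = -7*(-71/4)*7 = (497/4)*7 = 3479/4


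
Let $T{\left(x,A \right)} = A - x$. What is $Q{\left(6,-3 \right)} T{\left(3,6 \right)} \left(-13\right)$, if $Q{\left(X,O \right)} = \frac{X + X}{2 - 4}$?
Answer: $234$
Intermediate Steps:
$Q{\left(X,O \right)} = - X$ ($Q{\left(X,O \right)} = \frac{2 X}{-2} = 2 X \left(- \frac{1}{2}\right) = - X$)
$Q{\left(6,-3 \right)} T{\left(3,6 \right)} \left(-13\right) = \left(-1\right) 6 \left(6 - 3\right) \left(-13\right) = - 6 \left(6 - 3\right) \left(-13\right) = \left(-6\right) 3 \left(-13\right) = \left(-18\right) \left(-13\right) = 234$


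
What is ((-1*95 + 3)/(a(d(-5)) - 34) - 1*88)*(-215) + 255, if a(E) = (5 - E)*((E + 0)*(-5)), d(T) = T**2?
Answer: 23652665/1233 ≈ 19183.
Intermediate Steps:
a(E) = -5*E*(5 - E) (a(E) = (5 - E)*(E*(-5)) = (5 - E)*(-5*E) = -5*E*(5 - E))
((-1*95 + 3)/(a(d(-5)) - 34) - 1*88)*(-215) + 255 = ((-1*95 + 3)/(5*(-5)**2*(-5 + (-5)**2) - 34) - 1*88)*(-215) + 255 = ((-95 + 3)/(5*25*(-5 + 25) - 34) - 88)*(-215) + 255 = (-92/(5*25*20 - 34) - 88)*(-215) + 255 = (-92/(2500 - 34) - 88)*(-215) + 255 = (-92/2466 - 88)*(-215) + 255 = (-92*1/2466 - 88)*(-215) + 255 = (-46/1233 - 88)*(-215) + 255 = -108550/1233*(-215) + 255 = 23338250/1233 + 255 = 23652665/1233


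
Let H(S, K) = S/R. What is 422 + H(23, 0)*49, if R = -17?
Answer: 6047/17 ≈ 355.71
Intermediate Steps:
H(S, K) = -S/17 (H(S, K) = S/(-17) = S*(-1/17) = -S/17)
422 + H(23, 0)*49 = 422 - 1/17*23*49 = 422 - 23/17*49 = 422 - 1127/17 = 6047/17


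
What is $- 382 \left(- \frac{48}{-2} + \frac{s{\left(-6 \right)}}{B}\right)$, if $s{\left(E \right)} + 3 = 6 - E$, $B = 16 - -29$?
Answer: $- \frac{46222}{5} \approx -9244.4$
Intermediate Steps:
$B = 45$ ($B = 16 + 29 = 45$)
$s{\left(E \right)} = 3 - E$ ($s{\left(E \right)} = -3 - \left(-6 + E\right) = 3 - E$)
$- 382 \left(- \frac{48}{-2} + \frac{s{\left(-6 \right)}}{B}\right) = - 382 \left(- \frac{48}{-2} + \frac{3 - -6}{45}\right) = - 382 \left(\left(-48\right) \left(- \frac{1}{2}\right) + \left(3 + 6\right) \frac{1}{45}\right) = - 382 \left(24 + 9 \cdot \frac{1}{45}\right) = - 382 \left(24 + \frac{1}{5}\right) = \left(-382\right) \frac{121}{5} = - \frac{46222}{5}$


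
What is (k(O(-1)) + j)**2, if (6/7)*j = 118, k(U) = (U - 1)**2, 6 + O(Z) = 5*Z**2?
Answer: 180625/9 ≈ 20069.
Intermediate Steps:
O(Z) = -6 + 5*Z**2
k(U) = (-1 + U)**2
j = 413/3 (j = (7/6)*118 = 413/3 ≈ 137.67)
(k(O(-1)) + j)**2 = ((-1 + (-6 + 5*(-1)**2))**2 + 413/3)**2 = ((-1 + (-6 + 5*1))**2 + 413/3)**2 = ((-1 + (-6 + 5))**2 + 413/3)**2 = ((-1 - 1)**2 + 413/3)**2 = ((-2)**2 + 413/3)**2 = (4 + 413/3)**2 = (425/3)**2 = 180625/9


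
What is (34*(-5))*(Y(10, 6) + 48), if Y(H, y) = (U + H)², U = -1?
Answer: -21930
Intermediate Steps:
Y(H, y) = (-1 + H)²
(34*(-5))*(Y(10, 6) + 48) = (34*(-5))*((-1 + 10)² + 48) = -170*(9² + 48) = -170*(81 + 48) = -170*129 = -21930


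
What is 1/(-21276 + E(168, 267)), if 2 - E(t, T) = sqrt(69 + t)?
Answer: -21274/452582839 + sqrt(237)/452582839 ≈ -4.6972e-5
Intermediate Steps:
E(t, T) = 2 - sqrt(69 + t)
1/(-21276 + E(168, 267)) = 1/(-21276 + (2 - sqrt(69 + 168))) = 1/(-21276 + (2 - sqrt(237))) = 1/(-21274 - sqrt(237))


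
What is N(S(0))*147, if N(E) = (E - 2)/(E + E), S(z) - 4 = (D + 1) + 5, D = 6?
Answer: 1029/16 ≈ 64.313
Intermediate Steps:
S(z) = 16 (S(z) = 4 + ((6 + 1) + 5) = 4 + (7 + 5) = 4 + 12 = 16)
N(E) = (-2 + E)/(2*E) (N(E) = (-2 + E)/((2*E)) = (-2 + E)*(1/(2*E)) = (-2 + E)/(2*E))
N(S(0))*147 = ((½)*(-2 + 16)/16)*147 = ((½)*(1/16)*14)*147 = (7/16)*147 = 1029/16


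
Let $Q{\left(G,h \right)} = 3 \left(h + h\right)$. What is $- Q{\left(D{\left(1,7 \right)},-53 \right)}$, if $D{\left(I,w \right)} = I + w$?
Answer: $318$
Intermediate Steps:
$Q{\left(G,h \right)} = 6 h$ ($Q{\left(G,h \right)} = 3 \cdot 2 h = 6 h$)
$- Q{\left(D{\left(1,7 \right)},-53 \right)} = - 6 \left(-53\right) = \left(-1\right) \left(-318\right) = 318$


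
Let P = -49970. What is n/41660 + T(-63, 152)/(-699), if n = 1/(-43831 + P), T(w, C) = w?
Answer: 82062742627/910505670780 ≈ 0.090129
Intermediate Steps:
n = -1/93801 (n = 1/(-43831 - 49970) = 1/(-93801) = -1/93801 ≈ -1.0661e-5)
n/41660 + T(-63, 152)/(-699) = -1/93801/41660 - 63/(-699) = -1/93801*1/41660 - 63*(-1/699) = -1/3907749660 + 21/233 = 82062742627/910505670780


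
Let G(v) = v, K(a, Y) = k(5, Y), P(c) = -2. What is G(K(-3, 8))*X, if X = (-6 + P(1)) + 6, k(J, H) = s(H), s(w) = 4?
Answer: -8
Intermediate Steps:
k(J, H) = 4
K(a, Y) = 4
X = -2 (X = (-6 - 2) + 6 = -8 + 6 = -2)
G(K(-3, 8))*X = 4*(-2) = -8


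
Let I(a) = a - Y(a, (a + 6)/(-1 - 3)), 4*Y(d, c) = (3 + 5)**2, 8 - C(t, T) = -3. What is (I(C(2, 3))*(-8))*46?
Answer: 1840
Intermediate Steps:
C(t, T) = 11 (C(t, T) = 8 - 1*(-3) = 8 + 3 = 11)
Y(d, c) = 16 (Y(d, c) = (3 + 5)**2/4 = (1/4)*8**2 = (1/4)*64 = 16)
I(a) = -16 + a (I(a) = a - 1*16 = a - 16 = -16 + a)
(I(C(2, 3))*(-8))*46 = ((-16 + 11)*(-8))*46 = -5*(-8)*46 = 40*46 = 1840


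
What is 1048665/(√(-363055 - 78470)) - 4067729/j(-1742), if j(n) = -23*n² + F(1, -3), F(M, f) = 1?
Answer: 4067729/69794971 - 69911*I*√21/203 ≈ 0.058281 - 1578.2*I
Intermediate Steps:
j(n) = 1 - 23*n² (j(n) = -23*n² + 1 = 1 - 23*n²)
1048665/(√(-363055 - 78470)) - 4067729/j(-1742) = 1048665/(√(-363055 - 78470)) - 4067729/(1 - 23*(-1742)²) = 1048665/(√(-441525)) - 4067729/(1 - 23*3034564) = 1048665/((145*I*√21)) - 4067729/(1 - 69794972) = 1048665*(-I*√21/3045) - 4067729/(-69794971) = -69911*I*√21/203 - 4067729*(-1/69794971) = -69911*I*√21/203 + 4067729/69794971 = 4067729/69794971 - 69911*I*√21/203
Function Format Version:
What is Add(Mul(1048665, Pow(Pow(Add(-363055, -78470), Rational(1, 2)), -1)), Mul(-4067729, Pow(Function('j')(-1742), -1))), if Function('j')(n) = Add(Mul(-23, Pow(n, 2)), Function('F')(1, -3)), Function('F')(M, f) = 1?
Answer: Add(Rational(4067729, 69794971), Mul(Rational(-69911, 203), I, Pow(21, Rational(1, 2)))) ≈ Add(0.058281, Mul(-1578.2, I))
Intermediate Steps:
Function('j')(n) = Add(1, Mul(-23, Pow(n, 2))) (Function('j')(n) = Add(Mul(-23, Pow(n, 2)), 1) = Add(1, Mul(-23, Pow(n, 2))))
Add(Mul(1048665, Pow(Pow(Add(-363055, -78470), Rational(1, 2)), -1)), Mul(-4067729, Pow(Function('j')(-1742), -1))) = Add(Mul(1048665, Pow(Pow(Add(-363055, -78470), Rational(1, 2)), -1)), Mul(-4067729, Pow(Add(1, Mul(-23, Pow(-1742, 2))), -1))) = Add(Mul(1048665, Pow(Pow(-441525, Rational(1, 2)), -1)), Mul(-4067729, Pow(Add(1, Mul(-23, 3034564)), -1))) = Add(Mul(1048665, Pow(Mul(145, I, Pow(21, Rational(1, 2))), -1)), Mul(-4067729, Pow(Add(1, -69794972), -1))) = Add(Mul(1048665, Mul(Rational(-1, 3045), I, Pow(21, Rational(1, 2)))), Mul(-4067729, Pow(-69794971, -1))) = Add(Mul(Rational(-69911, 203), I, Pow(21, Rational(1, 2))), Mul(-4067729, Rational(-1, 69794971))) = Add(Mul(Rational(-69911, 203), I, Pow(21, Rational(1, 2))), Rational(4067729, 69794971)) = Add(Rational(4067729, 69794971), Mul(Rational(-69911, 203), I, Pow(21, Rational(1, 2))))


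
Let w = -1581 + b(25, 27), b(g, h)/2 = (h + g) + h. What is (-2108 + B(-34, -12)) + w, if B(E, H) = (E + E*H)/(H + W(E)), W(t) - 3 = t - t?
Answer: -32153/9 ≈ -3572.6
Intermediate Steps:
b(g, h) = 2*g + 4*h (b(g, h) = 2*((h + g) + h) = 2*((g + h) + h) = 2*(g + 2*h) = 2*g + 4*h)
w = -1423 (w = -1581 + (2*25 + 4*27) = -1581 + (50 + 108) = -1581 + 158 = -1423)
W(t) = 3 (W(t) = 3 + (t - t) = 3 + 0 = 3)
B(E, H) = (E + E*H)/(3 + H) (B(E, H) = (E + E*H)/(H + 3) = (E + E*H)/(3 + H))
(-2108 + B(-34, -12)) + w = (-2108 - 34*(1 - 12)/(3 - 12)) - 1423 = (-2108 - 34*(-11)/(-9)) - 1423 = (-2108 - 34*(-1/9)*(-11)) - 1423 = (-2108 - 374/9) - 1423 = -19346/9 - 1423 = -32153/9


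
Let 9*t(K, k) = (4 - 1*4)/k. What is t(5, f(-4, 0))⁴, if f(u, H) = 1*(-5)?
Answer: 0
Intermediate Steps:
f(u, H) = -5
t(K, k) = 0 (t(K, k) = ((4 - 1*4)/k)/9 = ((4 - 4)/k)/9 = (0/k)/9 = (⅑)*0 = 0)
t(5, f(-4, 0))⁴ = 0⁴ = 0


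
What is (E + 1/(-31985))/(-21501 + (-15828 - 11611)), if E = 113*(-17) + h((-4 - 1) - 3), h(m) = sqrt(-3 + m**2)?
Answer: 30721593/782672950 - sqrt(61)/48940 ≈ 0.039093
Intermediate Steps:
E = -1921 + sqrt(61) (E = 113*(-17) + sqrt(-3 + ((-4 - 1) - 3)**2) = -1921 + sqrt(-3 + (-5 - 3)**2) = -1921 + sqrt(-3 + (-8)**2) = -1921 + sqrt(-3 + 64) = -1921 + sqrt(61) ≈ -1913.2)
(E + 1/(-31985))/(-21501 + (-15828 - 11611)) = ((-1921 + sqrt(61)) + 1/(-31985))/(-21501 + (-15828 - 11611)) = ((-1921 + sqrt(61)) - 1/31985)/(-21501 - 27439) = (-61443186/31985 + sqrt(61))/(-48940) = (-61443186/31985 + sqrt(61))*(-1/48940) = 30721593/782672950 - sqrt(61)/48940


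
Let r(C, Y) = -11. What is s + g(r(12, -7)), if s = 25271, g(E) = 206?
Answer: 25477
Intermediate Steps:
s + g(r(12, -7)) = 25271 + 206 = 25477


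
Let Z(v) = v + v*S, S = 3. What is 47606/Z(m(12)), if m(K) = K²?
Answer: 23803/288 ≈ 82.649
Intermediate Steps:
Z(v) = 4*v (Z(v) = v + v*3 = v + 3*v = 4*v)
47606/Z(m(12)) = 47606/((4*12²)) = 47606/((4*144)) = 47606/576 = 47606*(1/576) = 23803/288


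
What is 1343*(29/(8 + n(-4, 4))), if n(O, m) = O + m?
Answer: 38947/8 ≈ 4868.4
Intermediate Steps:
1343*(29/(8 + n(-4, 4))) = 1343*(29/(8 + (-4 + 4))) = 1343*(29/(8 + 0)) = 1343*(29/8) = 38947/8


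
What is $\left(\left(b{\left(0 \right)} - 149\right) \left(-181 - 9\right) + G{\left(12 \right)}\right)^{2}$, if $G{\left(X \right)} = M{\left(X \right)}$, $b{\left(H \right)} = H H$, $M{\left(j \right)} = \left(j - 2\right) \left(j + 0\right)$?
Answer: $808264900$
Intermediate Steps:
$M{\left(j \right)} = j \left(-2 + j\right)$ ($M{\left(j \right)} = \left(-2 + j\right) j = j \left(-2 + j\right)$)
$b{\left(H \right)} = H^{2}$
$G{\left(X \right)} = X \left(-2 + X\right)$
$\left(\left(b{\left(0 \right)} - 149\right) \left(-181 - 9\right) + G{\left(12 \right)}\right)^{2} = \left(\left(0^{2} - 149\right) \left(-181 - 9\right) + 12 \left(-2 + 12\right)\right)^{2} = \left(\left(0 - 149\right) \left(-190\right) + 12 \cdot 10\right)^{2} = \left(\left(-149\right) \left(-190\right) + 120\right)^{2} = \left(28310 + 120\right)^{2} = 28430^{2} = 808264900$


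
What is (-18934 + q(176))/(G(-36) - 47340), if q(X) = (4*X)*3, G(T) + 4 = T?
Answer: 8411/23690 ≈ 0.35504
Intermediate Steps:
G(T) = -4 + T
q(X) = 12*X
(-18934 + q(176))/(G(-36) - 47340) = (-18934 + 12*176)/((-4 - 36) - 47340) = (-18934 + 2112)/(-40 - 47340) = -16822/(-47380) = -16822*(-1/47380) = 8411/23690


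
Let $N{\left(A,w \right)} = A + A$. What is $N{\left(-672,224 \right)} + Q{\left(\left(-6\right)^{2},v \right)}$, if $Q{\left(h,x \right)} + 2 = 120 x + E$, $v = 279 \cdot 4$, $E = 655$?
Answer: $133229$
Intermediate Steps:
$N{\left(A,w \right)} = 2 A$
$v = 1116$
$Q{\left(h,x \right)} = 653 + 120 x$ ($Q{\left(h,x \right)} = -2 + \left(120 x + 655\right) = -2 + \left(655 + 120 x\right) = 653 + 120 x$)
$N{\left(-672,224 \right)} + Q{\left(\left(-6\right)^{2},v \right)} = 2 \left(-672\right) + \left(653 + 120 \cdot 1116\right) = -1344 + \left(653 + 133920\right) = -1344 + 134573 = 133229$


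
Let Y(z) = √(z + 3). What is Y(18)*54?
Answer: 54*√21 ≈ 247.46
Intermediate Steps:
Y(z) = √(3 + z)
Y(18)*54 = √(3 + 18)*54 = √21*54 = 54*√21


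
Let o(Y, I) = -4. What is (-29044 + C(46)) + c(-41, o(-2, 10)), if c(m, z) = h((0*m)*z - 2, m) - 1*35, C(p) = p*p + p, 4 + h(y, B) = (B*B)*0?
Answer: -26921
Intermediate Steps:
h(y, B) = -4 (h(y, B) = -4 + (B*B)*0 = -4 + B²*0 = -4 + 0 = -4)
C(p) = p + p² (C(p) = p² + p = p + p²)
c(m, z) = -39 (c(m, z) = -4 - 1*35 = -4 - 35 = -39)
(-29044 + C(46)) + c(-41, o(-2, 10)) = (-29044 + 46*(1 + 46)) - 39 = (-29044 + 46*47) - 39 = (-29044 + 2162) - 39 = -26882 - 39 = -26921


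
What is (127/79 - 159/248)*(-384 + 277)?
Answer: -2026045/19592 ≈ -103.41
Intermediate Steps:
(127/79 - 159/248)*(-384 + 277) = (127*(1/79) - 159*1/248)*(-107) = (127/79 - 159/248)*(-107) = (18935/19592)*(-107) = -2026045/19592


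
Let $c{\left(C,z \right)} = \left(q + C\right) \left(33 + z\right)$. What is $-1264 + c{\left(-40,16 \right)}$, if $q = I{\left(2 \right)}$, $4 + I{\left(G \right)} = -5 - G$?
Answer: $-3763$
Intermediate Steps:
$I{\left(G \right)} = -9 - G$ ($I{\left(G \right)} = -4 - \left(5 + G\right) = -9 - G$)
$q = -11$ ($q = -9 - 2 = -11$)
$c{\left(C,z \right)} = \left(-11 + C\right) \left(33 + z\right)$
$-1264 + c{\left(-40,16 \right)} = -1264 - 2499 = -3763$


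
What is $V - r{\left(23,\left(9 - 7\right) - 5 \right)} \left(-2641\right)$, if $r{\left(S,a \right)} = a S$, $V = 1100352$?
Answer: $918123$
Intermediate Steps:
$r{\left(S,a \right)} = S a$
$V - r{\left(23,\left(9 - 7\right) - 5 \right)} \left(-2641\right) = 1100352 - 23 \left(\left(9 - 7\right) - 5\right) \left(-2641\right) = 1100352 - 23 \left(2 - 5\right) \left(-2641\right) = 1100352 - 23 \left(-3\right) \left(-2641\right) = 1100352 - \left(-69\right) \left(-2641\right) = 1100352 - 182229 = 918123$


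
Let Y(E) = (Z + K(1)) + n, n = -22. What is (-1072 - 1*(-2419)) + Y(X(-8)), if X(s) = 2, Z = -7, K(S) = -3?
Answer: 1315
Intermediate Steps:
Y(E) = -32 (Y(E) = (-7 - 3) - 22 = -10 - 22 = -32)
(-1072 - 1*(-2419)) + Y(X(-8)) = (-1072 - 1*(-2419)) - 32 = (-1072 + 2419) - 32 = 1347 - 32 = 1315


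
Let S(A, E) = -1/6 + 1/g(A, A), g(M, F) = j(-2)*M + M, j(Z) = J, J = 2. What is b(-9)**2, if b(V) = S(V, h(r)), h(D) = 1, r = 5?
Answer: 121/2916 ≈ 0.041495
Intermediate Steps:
j(Z) = 2
g(M, F) = 3*M (g(M, F) = 2*M + M = 3*M)
S(A, E) = -1/6 + 1/(3*A)
b(V) = (2 - V)/(6*V)
b(-9)**2 = ((1/6)*(2 - 1*(-9))/(-9))**2 = ((1/6)*(-1/9)*(2 + 9))**2 = ((1/6)*(-1/9)*11)**2 = (-11/54)**2 = 121/2916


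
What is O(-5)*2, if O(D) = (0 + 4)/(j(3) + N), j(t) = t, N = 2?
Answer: 8/5 ≈ 1.6000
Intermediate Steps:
O(D) = ⅘ (O(D) = (0 + 4)/(3 + 2) = 4/5 = 4*(⅕) = ⅘)
O(-5)*2 = (⅘)*2 = 8/5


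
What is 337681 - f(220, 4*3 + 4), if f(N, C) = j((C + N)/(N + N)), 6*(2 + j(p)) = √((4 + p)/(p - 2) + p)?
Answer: 337683 - I*√803874610/106260 ≈ 3.3768e+5 - 0.26682*I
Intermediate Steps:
j(p) = -2 + √(p + (4 + p)/(-2 + p))/6 (j(p) = -2 + √((4 + p)/(p - 2) + p)/6 = -2 + √((4 + p)/(-2 + p) + p)/6 = -2 + √(p + (4 + p)/(-2 + p))/6)
f(N, C) = -2 + √((4 - (C + N)/(2*N) + (C + N)²/(4*N²))/(-2 + (C + N)/(2*N)))/6 (f(N, C) = -2 + √((4 + ((C + N)/(N + N))² - (C + N)/(N + N))/(-2 + (C + N)/(N + N)))/6 = -2 + √((4 + ((C + N)/((2*N)))² - (C + N)/(2*N))/(-2 + (C + N)/((2*N))))/6 = -2 + √((4 + ((C + N)*(1/(2*N)))² - (C + N)*1/(2*N))/(-2 + (C + N)*(1/(2*N))))/6 = -2 + √((4 + ((C + N)/(2*N))² - (C + N)/(2*N))/(-2 + (C + N)/(2*N)))/6 = -2 + √((4 + (C + N)²/(4*N²) - (C + N)/(2*N))/(-2 + (C + N)/(2*N)))/6 = -2 + √((4 - (C + N)/(2*N) + (C + N)²/(4*N²))/(-2 + (C + N)/(2*N)))/6)
337681 - f(220, 4*3 + 4) = 337681 - (-2 + √2*√(((4*3 + 4)² + 15*220²)/(220*((4*3 + 4) - 3*220)))/12) = 337681 - (-2 + √2*√(((12 + 4)² + 15*48400)/(220*((12 + 4) - 660)))/12) = 337681 - (-2 + √2*√((16² + 726000)/(220*(16 - 660)))/12) = 337681 - (-2 + √2*√((1/220)*(256 + 726000)/(-644))/12) = 337681 - (-2 + √2*√((1/220)*(-1/644)*726256)/12) = 337681 - (-2 + √2*√(-45391/8855)/12) = 337681 - (-2 + √2*(I*√401937305/8855)/12) = 337681 - (-2 + I*√803874610/106260) = 337681 + (2 - I*√803874610/106260) = 337683 - I*√803874610/106260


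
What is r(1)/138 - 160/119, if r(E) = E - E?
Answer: -160/119 ≈ -1.3445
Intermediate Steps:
r(E) = 0
r(1)/138 - 160/119 = 0/138 - 160/119 = 0*(1/138) - 160*1/119 = 0 - 160/119 = -160/119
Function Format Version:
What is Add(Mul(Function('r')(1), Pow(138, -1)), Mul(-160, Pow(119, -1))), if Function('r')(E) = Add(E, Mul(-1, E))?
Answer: Rational(-160, 119) ≈ -1.3445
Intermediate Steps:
Function('r')(E) = 0
Add(Mul(Function('r')(1), Pow(138, -1)), Mul(-160, Pow(119, -1))) = Add(Mul(0, Pow(138, -1)), Mul(-160, Pow(119, -1))) = Add(Mul(0, Rational(1, 138)), Mul(-160, Rational(1, 119))) = Add(0, Rational(-160, 119)) = Rational(-160, 119)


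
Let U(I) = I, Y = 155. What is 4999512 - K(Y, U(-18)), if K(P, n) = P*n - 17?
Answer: 5002319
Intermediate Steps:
K(P, n) = -17 + P*n
4999512 - K(Y, U(-18)) = 4999512 - (-17 + 155*(-18)) = 4999512 - (-17 - 2790) = 4999512 - 1*(-2807) = 4999512 + 2807 = 5002319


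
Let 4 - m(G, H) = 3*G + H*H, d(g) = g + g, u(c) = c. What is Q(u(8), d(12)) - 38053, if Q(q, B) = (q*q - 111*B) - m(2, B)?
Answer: -40075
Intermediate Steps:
d(g) = 2*g
m(G, H) = 4 - H² - 3*G (m(G, H) = 4 - (3*G + H*H) = 4 - (3*G + H²) = 4 - (H² + 3*G) = 4 + (-H² - 3*G) = 4 - H² - 3*G)
Q(q, B) = 2 + B² + q² - 111*B (Q(q, B) = (q*q - 111*B) - (4 - B² - 3*2) = (q² - 111*B) - (4 - B² - 6) = (q² - 111*B) - (-2 - B²) = (q² - 111*B) + (2 + B²) = 2 + B² + q² - 111*B)
Q(u(8), d(12)) - 38053 = (2 + (2*12)² + 8² - 222*12) - 38053 = (2 + 24² + 64 - 111*24) - 38053 = (2 + 576 + 64 - 2664) - 38053 = -2022 - 38053 = -40075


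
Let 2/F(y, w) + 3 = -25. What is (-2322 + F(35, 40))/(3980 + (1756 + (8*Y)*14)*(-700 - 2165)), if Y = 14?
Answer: 32509/133269920 ≈ 0.00024393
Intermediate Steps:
F(y, w) = -1/14 (F(y, w) = 2/(-3 - 25) = 2/(-28) = 2*(-1/28) = -1/14)
(-2322 + F(35, 40))/(3980 + (1756 + (8*Y)*14)*(-700 - 2165)) = (-2322 - 1/14)/(3980 + (1756 + (8*14)*14)*(-700 - 2165)) = -32509/(14*(3980 + (1756 + 112*14)*(-2865))) = -32509/(14*(3980 + (1756 + 1568)*(-2865))) = -32509/(14*(3980 + 3324*(-2865))) = -32509/(14*(3980 - 9523260)) = -32509/14/(-9519280) = -32509/14*(-1/9519280) = 32509/133269920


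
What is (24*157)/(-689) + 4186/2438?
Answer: -2585/689 ≈ -3.7518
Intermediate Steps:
(24*157)/(-689) + 4186/2438 = 3768*(-1/689) + 4186*(1/2438) = -3768/689 + 91/53 = -2585/689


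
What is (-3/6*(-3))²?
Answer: 9/4 ≈ 2.2500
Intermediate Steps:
(-3/6*(-3))² = (-3*⅙*(-3))² = (-½*(-3))² = (3/2)² = 9/4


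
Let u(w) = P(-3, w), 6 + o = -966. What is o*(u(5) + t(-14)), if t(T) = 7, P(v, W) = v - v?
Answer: -6804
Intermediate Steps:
P(v, W) = 0
o = -972 (o = -6 - 966 = -972)
u(w) = 0
o*(u(5) + t(-14)) = -972*(0 + 7) = -972*7 = -6804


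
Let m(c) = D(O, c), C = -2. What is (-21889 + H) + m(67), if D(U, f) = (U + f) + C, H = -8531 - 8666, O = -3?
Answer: -39024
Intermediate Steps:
H = -17197
D(U, f) = -2 + U + f (D(U, f) = (U + f) - 2 = -2 + U + f)
m(c) = -5 + c (m(c) = -2 - 3 + c = -5 + c)
(-21889 + H) + m(67) = (-21889 - 17197) + (-5 + 67) = -39086 + 62 = -39024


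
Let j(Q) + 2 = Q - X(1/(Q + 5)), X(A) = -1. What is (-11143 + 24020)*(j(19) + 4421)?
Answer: 57161003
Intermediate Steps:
j(Q) = -1 + Q (j(Q) = -2 + (Q - 1*(-1)) = -2 + (Q + 1) = -2 + (1 + Q) = -1 + Q)
(-11143 + 24020)*(j(19) + 4421) = (-11143 + 24020)*((-1 + 19) + 4421) = 12877*(18 + 4421) = 12877*4439 = 57161003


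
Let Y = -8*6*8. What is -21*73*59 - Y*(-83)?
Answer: -122319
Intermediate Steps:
Y = -384 (Y = -48*8 = -1*384 = -384)
-21*73*59 - Y*(-83) = -21*73*59 - (-384)*(-83) = -1533*59 - 1*31872 = -90447 - 31872 = -122319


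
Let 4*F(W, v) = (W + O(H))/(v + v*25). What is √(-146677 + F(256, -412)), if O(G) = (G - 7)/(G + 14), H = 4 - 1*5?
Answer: I*√1051921136813/2678 ≈ 382.98*I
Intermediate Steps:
H = -1 (H = 4 - 5 = -1)
O(G) = (-7 + G)/(14 + G)
F(W, v) = (-8/13 + W)/(104*v) (F(W, v) = ((W + (-7 - 1)/(14 - 1))/(v + v*25))/4 = ((W - 8/13)/(v + 25*v))/4 = ((W + (1/13)*(-8))/((26*v)))/4 = ((W - 8/13)*(1/(26*v)))/4 = ((-8/13 + W)*(1/(26*v)))/4 = ((-8/13 + W)/(26*v))/4 = (-8/13 + W)/(104*v))
√(-146677 + F(256, -412)) = √(-146677 + (1/1352)*(-8 + 13*256)/(-412)) = √(-146677 + (1/1352)*(-1/412)*(-8 + 3328)) = √(-146677 + (1/1352)*(-1/412)*3320) = √(-146677 - 415/69628) = √(-10212826571/69628) = I*√1051921136813/2678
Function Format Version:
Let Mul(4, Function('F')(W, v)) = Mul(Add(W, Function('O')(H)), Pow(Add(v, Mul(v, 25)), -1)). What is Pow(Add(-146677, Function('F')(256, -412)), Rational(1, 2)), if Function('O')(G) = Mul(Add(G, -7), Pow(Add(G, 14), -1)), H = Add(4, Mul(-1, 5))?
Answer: Mul(Rational(1, 2678), I, Pow(1051921136813, Rational(1, 2))) ≈ Mul(382.98, I)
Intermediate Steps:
H = -1 (H = Add(4, -5) = -1)
Function('O')(G) = Mul(Pow(Add(14, G), -1), Add(-7, G)) (Function('O')(G) = Mul(Add(-7, G), Pow(Add(14, G), -1)) = Mul(Pow(Add(14, G), -1), Add(-7, G)))
Function('F')(W, v) = Mul(Rational(1, 104), Pow(v, -1), Add(Rational(-8, 13), W)) (Function('F')(W, v) = Mul(Rational(1, 4), Mul(Add(W, Mul(Pow(Add(14, -1), -1), Add(-7, -1))), Pow(Add(v, Mul(v, 25)), -1))) = Mul(Rational(1, 4), Mul(Add(W, Mul(Pow(13, -1), -8)), Pow(Add(v, Mul(25, v)), -1))) = Mul(Rational(1, 4), Mul(Add(W, Mul(Rational(1, 13), -8)), Pow(Mul(26, v), -1))) = Mul(Rational(1, 4), Mul(Add(W, Rational(-8, 13)), Mul(Rational(1, 26), Pow(v, -1)))) = Mul(Rational(1, 4), Mul(Add(Rational(-8, 13), W), Mul(Rational(1, 26), Pow(v, -1)))) = Mul(Rational(1, 4), Mul(Rational(1, 26), Pow(v, -1), Add(Rational(-8, 13), W))) = Mul(Rational(1, 104), Pow(v, -1), Add(Rational(-8, 13), W)))
Pow(Add(-146677, Function('F')(256, -412)), Rational(1, 2)) = Pow(Add(-146677, Mul(Rational(1, 1352), Pow(-412, -1), Add(-8, Mul(13, 256)))), Rational(1, 2)) = Pow(Add(-146677, Mul(Rational(1, 1352), Rational(-1, 412), Add(-8, 3328))), Rational(1, 2)) = Pow(Add(-146677, Mul(Rational(1, 1352), Rational(-1, 412), 3320)), Rational(1, 2)) = Pow(Add(-146677, Rational(-415, 69628)), Rational(1, 2)) = Pow(Rational(-10212826571, 69628), Rational(1, 2)) = Mul(Rational(1, 2678), I, Pow(1051921136813, Rational(1, 2)))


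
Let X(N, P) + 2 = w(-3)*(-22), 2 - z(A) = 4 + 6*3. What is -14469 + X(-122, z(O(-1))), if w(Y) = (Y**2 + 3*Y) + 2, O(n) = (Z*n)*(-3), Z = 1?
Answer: -14515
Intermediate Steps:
O(n) = -3*n (O(n) = (1*n)*(-3) = n*(-3) = -3*n)
w(Y) = 2 + Y**2 + 3*Y
z(A) = -20 (z(A) = 2 - (4 + 6*3) = 2 - (4 + 18) = 2 - 1*22 = 2 - 22 = -20)
X(N, P) = -46 (X(N, P) = -2 + (2 + (-3)**2 + 3*(-3))*(-22) = -2 + (2 + 9 - 9)*(-22) = -2 + 2*(-22) = -2 - 44 = -46)
-14469 + X(-122, z(O(-1))) = -14469 - 46 = -14515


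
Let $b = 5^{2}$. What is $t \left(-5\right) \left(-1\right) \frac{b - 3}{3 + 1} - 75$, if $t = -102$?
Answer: $-2880$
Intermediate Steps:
$b = 25$
$t \left(-5\right) \left(-1\right) \frac{b - 3}{3 + 1} - 75 = - 102 \left(-5\right) \left(-1\right) \frac{25 - 3}{3 + 1} - 75 = - 102 \cdot 5 \cdot \frac{22}{4} - 75 = - 102 \cdot 5 \cdot 22 \cdot \frac{1}{4} - 75 = - 102 \cdot 5 \cdot \frac{11}{2} - 75 = \left(-102\right) \frac{55}{2} - 75 = -2805 - 75 = -2880$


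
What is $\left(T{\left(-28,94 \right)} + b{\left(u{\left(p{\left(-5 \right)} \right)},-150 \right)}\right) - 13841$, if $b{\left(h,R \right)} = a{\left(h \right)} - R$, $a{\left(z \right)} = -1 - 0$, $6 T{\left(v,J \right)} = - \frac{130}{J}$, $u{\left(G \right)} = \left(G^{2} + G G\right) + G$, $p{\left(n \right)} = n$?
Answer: $- \frac{3861209}{282} \approx -13692.0$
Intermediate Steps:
$u{\left(G \right)} = G + 2 G^{2}$ ($u{\left(G \right)} = \left(G^{2} + G^{2}\right) + G = 2 G^{2} + G = G + 2 G^{2}$)
$T{\left(v,J \right)} = - \frac{65}{3 J}$ ($T{\left(v,J \right)} = \frac{\left(-130\right) \frac{1}{J}}{6} = - \frac{65}{3 J}$)
$a{\left(z \right)} = -1$ ($a{\left(z \right)} = -1 + 0 = -1$)
$b{\left(h,R \right)} = -1 - R$
$\left(T{\left(-28,94 \right)} + b{\left(u{\left(p{\left(-5 \right)} \right)},-150 \right)}\right) - 13841 = \left(- \frac{65}{3 \cdot 94} - -149\right) - 13841 = \left(\left(- \frac{65}{3}\right) \frac{1}{94} + \left(-1 + 150\right)\right) - 13841 = \left(- \frac{65}{282} + 149\right) - 13841 = \frac{41953}{282} - 13841 = - \frac{3861209}{282}$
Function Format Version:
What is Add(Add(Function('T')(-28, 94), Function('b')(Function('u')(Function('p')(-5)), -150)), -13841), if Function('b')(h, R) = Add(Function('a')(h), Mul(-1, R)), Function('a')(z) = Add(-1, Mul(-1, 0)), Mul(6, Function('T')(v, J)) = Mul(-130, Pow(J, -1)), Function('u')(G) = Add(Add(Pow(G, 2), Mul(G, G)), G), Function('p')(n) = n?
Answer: Rational(-3861209, 282) ≈ -13692.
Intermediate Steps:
Function('u')(G) = Add(G, Mul(2, Pow(G, 2))) (Function('u')(G) = Add(Add(Pow(G, 2), Pow(G, 2)), G) = Add(Mul(2, Pow(G, 2)), G) = Add(G, Mul(2, Pow(G, 2))))
Function('T')(v, J) = Mul(Rational(-65, 3), Pow(J, -1)) (Function('T')(v, J) = Mul(Rational(1, 6), Mul(-130, Pow(J, -1))) = Mul(Rational(-65, 3), Pow(J, -1)))
Function('a')(z) = -1 (Function('a')(z) = Add(-1, 0) = -1)
Function('b')(h, R) = Add(-1, Mul(-1, R))
Add(Add(Function('T')(-28, 94), Function('b')(Function('u')(Function('p')(-5)), -150)), -13841) = Add(Add(Mul(Rational(-65, 3), Pow(94, -1)), Add(-1, Mul(-1, -150))), -13841) = Add(Add(Mul(Rational(-65, 3), Rational(1, 94)), Add(-1, 150)), -13841) = Add(Add(Rational(-65, 282), 149), -13841) = Add(Rational(41953, 282), -13841) = Rational(-3861209, 282)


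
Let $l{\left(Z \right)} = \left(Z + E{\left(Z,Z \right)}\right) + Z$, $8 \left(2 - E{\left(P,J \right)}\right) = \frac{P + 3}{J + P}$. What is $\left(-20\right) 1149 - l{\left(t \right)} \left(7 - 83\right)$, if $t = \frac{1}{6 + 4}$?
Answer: $- \frac{459201}{20} \approx -22960.0$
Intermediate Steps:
$E{\left(P,J \right)} = 2 - \frac{3 + P}{8 \left(J + P\right)}$ ($E{\left(P,J \right)} = 2 - \frac{\left(P + 3\right) \frac{1}{J + P}}{8} = 2 - \frac{\left(3 + P\right) \frac{1}{J + P}}{8} = 2 - \frac{\frac{1}{J + P} \left(3 + P\right)}{8} = 2 - \frac{3 + P}{8 \left(J + P\right)}$)
$t = \frac{1}{10} \approx 0.1$
$l{\left(Z \right)} = 2 Z + \frac{-3 + 31 Z}{16 Z}$ ($l{\left(Z \right)} = \left(Z + \frac{-3 + 15 Z + 16 Z}{8 \left(Z + Z\right)}\right) + Z = \left(Z + \frac{-3 + 31 Z}{8 \cdot 2 Z}\right) + Z = \left(Z + \frac{\frac{1}{2 Z} \left(-3 + 31 Z\right)}{8}\right) + Z = \left(Z + \frac{-3 + 31 Z}{16 Z}\right) + Z = 2 Z + \frac{-3 + 31 Z}{16 Z}$)
$\left(-20\right) 1149 - l{\left(t \right)} \left(7 - 83\right) = \left(-20\right) 1149 - \left(\frac{31}{16} + 2 \cdot \frac{1}{10} - \frac{3 \frac{1}{\frac{1}{10}}}{16}\right) \left(7 - 83\right) = -22980 - \left(\frac{31}{16} + \frac{1}{5} - \frac{15}{8}\right) \left(-76\right) = -22980 - \frac{21}{80} \left(-76\right) = -22980 - - \frac{399}{20} = -22980 + \frac{399}{20} = - \frac{459201}{20}$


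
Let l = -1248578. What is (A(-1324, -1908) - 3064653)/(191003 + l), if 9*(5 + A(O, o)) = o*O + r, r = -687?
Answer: 8352139/3172725 ≈ 2.6325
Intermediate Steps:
A(O, o) = -244/3 + O*o/9 (A(O, o) = -5 + (o*O - 687)/9 = -5 + (O*o - 687)/9 = -5 + (-687 + O*o)/9 = -5 + (-229/3 + O*o/9) = -244/3 + O*o/9)
(A(-1324, -1908) - 3064653)/(191003 + l) = ((-244/3 + (1/9)*(-1324)*(-1908)) - 3064653)/(191003 - 1248578) = ((-244/3 + 280688) - 3064653)/(-1057575) = (841820/3 - 3064653)*(-1/1057575) = -8352139/3*(-1/1057575) = 8352139/3172725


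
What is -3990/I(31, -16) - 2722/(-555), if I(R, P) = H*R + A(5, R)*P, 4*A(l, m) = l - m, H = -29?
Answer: 291896/29415 ≈ 9.9234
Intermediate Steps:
A(l, m) = -m/4 + l/4 (A(l, m) = (l - m)/4 = -m/4 + l/4)
I(R, P) = -29*R + P*(5/4 - R/4) (I(R, P) = -29*R + (-R/4 + (¼)*5)*P = -29*R + (-R/4 + 5/4)*P = -29*R + (5/4 - R/4)*P = -29*R + P*(5/4 - R/4))
-3990/I(31, -16) - 2722/(-555) = -3990/(-29*31 - ¼*(-16)*(-5 + 31)) - 2722/(-555) = -3990/(-899 - ¼*(-16)*26) - 2722*(-1/555) = -3990/(-899 + 104) + 2722/555 = -3990/(-795) + 2722/555 = -3990*(-1/795) + 2722/555 = 266/53 + 2722/555 = 291896/29415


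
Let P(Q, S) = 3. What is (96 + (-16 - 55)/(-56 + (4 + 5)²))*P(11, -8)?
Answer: 6987/25 ≈ 279.48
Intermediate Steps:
(96 + (-16 - 55)/(-56 + (4 + 5)²))*P(11, -8) = (96 + (-16 - 55)/(-56 + (4 + 5)²))*3 = (96 - 71/(-56 + 9²))*3 = (96 - 71/(-56 + 81))*3 = (96 - 71/25)*3 = (2329/25)*3 = 6987/25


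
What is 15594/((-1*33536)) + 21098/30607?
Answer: 115128485/513218176 ≈ 0.22433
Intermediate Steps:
15594/((-1*33536)) + 21098/30607 = 15594/(-33536) + 21098*(1/30607) = 15594*(-1/33536) + 21098/30607 = -7797/16768 + 21098/30607 = 115128485/513218176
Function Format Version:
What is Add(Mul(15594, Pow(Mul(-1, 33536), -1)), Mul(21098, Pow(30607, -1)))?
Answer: Rational(115128485, 513218176) ≈ 0.22433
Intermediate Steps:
Add(Mul(15594, Pow(Mul(-1, 33536), -1)), Mul(21098, Pow(30607, -1))) = Add(Mul(15594, Pow(-33536, -1)), Mul(21098, Rational(1, 30607))) = Add(Mul(15594, Rational(-1, 33536)), Rational(21098, 30607)) = Add(Rational(-7797, 16768), Rational(21098, 30607)) = Rational(115128485, 513218176)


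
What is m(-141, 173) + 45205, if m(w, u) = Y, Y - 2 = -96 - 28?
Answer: 45083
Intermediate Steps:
Y = -122 (Y = 2 + (-96 - 28) = 2 - 124 = -122)
m(w, u) = -122
m(-141, 173) + 45205 = -122 + 45205 = 45083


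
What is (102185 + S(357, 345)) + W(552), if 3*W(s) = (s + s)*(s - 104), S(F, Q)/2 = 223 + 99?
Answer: 267693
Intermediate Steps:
S(F, Q) = 644 (S(F, Q) = 2*(223 + 99) = 2*322 = 644)
W(s) = 2*s*(-104 + s)/3 (W(s) = ((s + s)*(s - 104))/3 = ((2*s)*(-104 + s))/3 = (2*s*(-104 + s))/3 = 2*s*(-104 + s)/3)
(102185 + S(357, 345)) + W(552) = (102185 + 644) + (2/3)*552*(-104 + 552) = 102829 + (2/3)*552*448 = 102829 + 164864 = 267693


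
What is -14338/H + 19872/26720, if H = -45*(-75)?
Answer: -1975271/563625 ≈ -3.5046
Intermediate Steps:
H = 3375
-14338/H + 19872/26720 = -14338/3375 + 19872/26720 = -14338*1/3375 + 19872*(1/26720) = -14338/3375 + 621/835 = -1975271/563625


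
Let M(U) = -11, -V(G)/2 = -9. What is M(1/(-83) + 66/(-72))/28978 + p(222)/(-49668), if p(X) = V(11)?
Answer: -44498/59969971 ≈ -0.00074200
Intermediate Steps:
V(G) = 18 (V(G) = -2*(-9) = 18)
p(X) = 18
M(1/(-83) + 66/(-72))/28978 + p(222)/(-49668) = -11/28978 + 18/(-49668) = -11*1/28978 + 18*(-1/49668) = -11/28978 - 3/8278 = -44498/59969971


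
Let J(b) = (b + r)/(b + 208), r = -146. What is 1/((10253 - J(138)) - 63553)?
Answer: -173/9220896 ≈ -1.8762e-5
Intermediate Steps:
J(b) = (-146 + b)/(208 + b) (J(b) = (b - 146)/(b + 208) = (-146 + b)/(208 + b))
1/((10253 - J(138)) - 63553) = 1/((10253 - (-146 + 138)/(208 + 138)) - 63553) = 1/((10253 - (-8)/346) - 63553) = 1/((10253 - 1*(-4/173)) - 63553) = 1/((10253 + 4/173) - 63553) = 1/(1773773/173 - 63553) = 1/(-9220896/173) = -173/9220896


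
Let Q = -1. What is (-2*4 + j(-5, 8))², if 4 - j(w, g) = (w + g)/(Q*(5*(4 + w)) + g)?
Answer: 3025/169 ≈ 17.899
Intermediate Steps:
j(w, g) = 4 - (g + w)/(-20 + g - 5*w) (j(w, g) = 4 - (w + g)/(-5*(4 + w) + g) = 4 - (g + w)/(-(20 + 5*w) + g) = 4 - (g + w)/((-20 - 5*w) + g) = 4 - (g + w)/(-20 + g - 5*w))
(-2*4 + j(-5, 8))² = (-2*4 + (80 - 3*8 + 21*(-5))/(20 - 1*8 + 5*(-5)))² = (-8 + (80 - 24 - 105)/(20 - 8 - 25))² = (-8 - 49/(-13))² = (-8 - 1/13*(-49))² = (-8 + 49/13)² = (-55/13)² = 3025/169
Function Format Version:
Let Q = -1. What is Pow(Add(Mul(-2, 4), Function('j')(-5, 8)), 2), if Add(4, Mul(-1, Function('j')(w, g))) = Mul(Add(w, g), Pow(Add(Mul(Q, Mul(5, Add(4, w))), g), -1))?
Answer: Rational(3025, 169) ≈ 17.899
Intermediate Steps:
Function('j')(w, g) = Add(4, Mul(-1, Pow(Add(-20, g, Mul(-5, w)), -1), Add(g, w))) (Function('j')(w, g) = Add(4, Mul(-1, Mul(Add(w, g), Pow(Add(Mul(-1, Mul(5, Add(4, w))), g), -1)))) = Add(4, Mul(-1, Mul(Add(g, w), Pow(Add(Mul(-1, Add(20, Mul(5, w))), g), -1)))) = Add(4, Mul(-1, Mul(Add(g, w), Pow(Add(Add(-20, Mul(-5, w)), g), -1)))) = Add(4, Mul(-1, Mul(Add(g, w), Pow(Add(-20, g, Mul(-5, w)), -1)))) = Add(4, Mul(-1, Mul(Pow(Add(-20, g, Mul(-5, w)), -1), Add(g, w)))) = Add(4, Mul(-1, Pow(Add(-20, g, Mul(-5, w)), -1), Add(g, w))))
Pow(Add(Mul(-2, 4), Function('j')(-5, 8)), 2) = Pow(Add(Mul(-2, 4), Mul(Pow(Add(20, Mul(-1, 8), Mul(5, -5)), -1), Add(80, Mul(-3, 8), Mul(21, -5)))), 2) = Pow(Add(-8, Mul(Pow(Add(20, -8, -25), -1), Add(80, -24, -105))), 2) = Pow(Add(-8, Mul(Pow(-13, -1), -49)), 2) = Pow(Add(-8, Mul(Rational(-1, 13), -49)), 2) = Pow(Add(-8, Rational(49, 13)), 2) = Pow(Rational(-55, 13), 2) = Rational(3025, 169)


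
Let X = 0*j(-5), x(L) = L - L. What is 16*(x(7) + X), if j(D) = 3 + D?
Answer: 0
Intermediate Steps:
x(L) = 0
X = 0 (X = 0*(3 - 5) = 0*(-2) = 0)
16*(x(7) + X) = 16*(0 + 0) = 16*0 = 0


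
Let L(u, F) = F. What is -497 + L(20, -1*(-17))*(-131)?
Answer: -2724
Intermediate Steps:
-497 + L(20, -1*(-17))*(-131) = -497 - 1*(-17)*(-131) = -497 + 17*(-131) = -497 - 2227 = -2724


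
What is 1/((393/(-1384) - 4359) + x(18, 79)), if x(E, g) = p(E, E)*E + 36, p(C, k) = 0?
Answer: -1384/5983425 ≈ -0.00023131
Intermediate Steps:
x(E, g) = 36 (x(E, g) = 0*E + 36 = 0 + 36 = 36)
1/((393/(-1384) - 4359) + x(18, 79)) = 1/((393/(-1384) - 4359) + 36) = 1/((393*(-1/1384) - 4359) + 36) = 1/((-393/1384 - 4359) + 36) = 1/(-6033249/1384 + 36) = 1/(-5983425/1384) = -1384/5983425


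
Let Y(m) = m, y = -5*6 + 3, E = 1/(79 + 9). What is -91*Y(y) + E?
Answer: 216217/88 ≈ 2457.0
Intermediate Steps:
E = 1/88 ≈ 0.011364
y = -27 (y = -30 + 3 = -27)
-91*Y(y) + E = -91*(-27) + 1/88 = 2457 + 1/88 = 216217/88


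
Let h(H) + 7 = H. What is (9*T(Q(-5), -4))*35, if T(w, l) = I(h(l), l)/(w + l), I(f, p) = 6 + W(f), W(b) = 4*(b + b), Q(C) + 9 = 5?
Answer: 12915/4 ≈ 3228.8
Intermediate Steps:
Q(C) = -4 (Q(C) = -9 + 5 = -4)
h(H) = -7 + H
W(b) = 8*b (W(b) = 4*(2*b) = 8*b)
I(f, p) = 6 + 8*f
T(w, l) = (-50 + 8*l)/(l + w) (T(w, l) = (6 + 8*(-7 + l))/(w + l) = (6 + (-56 + 8*l))/(l + w) = (-50 + 8*l)/(l + w))
(9*T(Q(-5), -4))*35 = (9*(2*(-25 + 4*(-4))/(-4 - 4)))*35 = (9*(2*(-25 - 16)/(-8)))*35 = (9*(2*(-⅛)*(-41)))*35 = (9*(41/4))*35 = (369/4)*35 = 12915/4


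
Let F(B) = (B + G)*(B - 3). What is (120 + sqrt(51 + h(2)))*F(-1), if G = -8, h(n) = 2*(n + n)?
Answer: 4320 + 36*sqrt(59) ≈ 4596.5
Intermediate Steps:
h(n) = 4*n (h(n) = 2*(2*n) = 4*n)
F(B) = (-8 + B)*(-3 + B) (F(B) = (B - 8)*(B - 3) = (-8 + B)*(-3 + B))
(120 + sqrt(51 + h(2)))*F(-1) = (120 + sqrt(51 + 4*2))*(24 + (-1)**2 - 11*(-1)) = (120 + sqrt(51 + 8))*(24 + 1 + 11) = (120 + sqrt(59))*36 = 4320 + 36*sqrt(59)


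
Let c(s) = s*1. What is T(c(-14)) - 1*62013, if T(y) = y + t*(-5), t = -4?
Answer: -62007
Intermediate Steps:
c(s) = s
T(y) = 20 + y (T(y) = y - 4*(-5) = y + 20 = 20 + y)
T(c(-14)) - 1*62013 = (20 - 14) - 1*62013 = 6 - 62013 = -62007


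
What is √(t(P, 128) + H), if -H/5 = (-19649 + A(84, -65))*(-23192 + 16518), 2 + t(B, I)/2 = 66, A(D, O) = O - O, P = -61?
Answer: I*√655687002 ≈ 25606.0*I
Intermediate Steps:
A(D, O) = 0
t(B, I) = 128 (t(B, I) = -4 + 2*66 = -4 + 132 = 128)
H = -655687130 (H = -5*(-19649 + 0)*(-23192 + 16518) = -(-98245)*(-6674) = -5*131137426 = -655687130)
√(t(P, 128) + H) = √(128 - 655687130) = √(-655687002) = I*√655687002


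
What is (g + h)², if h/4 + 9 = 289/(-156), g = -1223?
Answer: 2439372100/1521 ≈ 1.6038e+6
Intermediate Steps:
h = -1693/39 (h = -36 + 4*(289/(-156)) = -36 + 4*(289*(-1/156)) = -36 + 4*(-289/156) = -36 - 289/39 = -1693/39 ≈ -43.410)
(g + h)² = (-1223 - 1693/39)² = (-49390/39)² = 2439372100/1521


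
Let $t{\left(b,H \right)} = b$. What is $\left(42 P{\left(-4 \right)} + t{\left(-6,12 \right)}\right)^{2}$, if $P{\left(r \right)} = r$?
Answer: $30276$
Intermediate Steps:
$\left(42 P{\left(-4 \right)} + t{\left(-6,12 \right)}\right)^{2} = \left(42 \left(-4\right) - 6\right)^{2} = \left(-168 - 6\right)^{2} = \left(-174\right)^{2} = 30276$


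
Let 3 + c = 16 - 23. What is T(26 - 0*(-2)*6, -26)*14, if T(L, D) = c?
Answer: -140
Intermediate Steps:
c = -10 (c = -3 + (16 - 23) = -3 - 7 = -10)
T(L, D) = -10
T(26 - 0*(-2)*6, -26)*14 = -10*14 = -140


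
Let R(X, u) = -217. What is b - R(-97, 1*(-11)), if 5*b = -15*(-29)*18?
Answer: 1783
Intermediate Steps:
b = 1566 (b = (-15*(-29)*18)/5 = (435*18)/5 = (⅕)*7830 = 1566)
b - R(-97, 1*(-11)) = 1566 - 1*(-217) = 1566 + 217 = 1783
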